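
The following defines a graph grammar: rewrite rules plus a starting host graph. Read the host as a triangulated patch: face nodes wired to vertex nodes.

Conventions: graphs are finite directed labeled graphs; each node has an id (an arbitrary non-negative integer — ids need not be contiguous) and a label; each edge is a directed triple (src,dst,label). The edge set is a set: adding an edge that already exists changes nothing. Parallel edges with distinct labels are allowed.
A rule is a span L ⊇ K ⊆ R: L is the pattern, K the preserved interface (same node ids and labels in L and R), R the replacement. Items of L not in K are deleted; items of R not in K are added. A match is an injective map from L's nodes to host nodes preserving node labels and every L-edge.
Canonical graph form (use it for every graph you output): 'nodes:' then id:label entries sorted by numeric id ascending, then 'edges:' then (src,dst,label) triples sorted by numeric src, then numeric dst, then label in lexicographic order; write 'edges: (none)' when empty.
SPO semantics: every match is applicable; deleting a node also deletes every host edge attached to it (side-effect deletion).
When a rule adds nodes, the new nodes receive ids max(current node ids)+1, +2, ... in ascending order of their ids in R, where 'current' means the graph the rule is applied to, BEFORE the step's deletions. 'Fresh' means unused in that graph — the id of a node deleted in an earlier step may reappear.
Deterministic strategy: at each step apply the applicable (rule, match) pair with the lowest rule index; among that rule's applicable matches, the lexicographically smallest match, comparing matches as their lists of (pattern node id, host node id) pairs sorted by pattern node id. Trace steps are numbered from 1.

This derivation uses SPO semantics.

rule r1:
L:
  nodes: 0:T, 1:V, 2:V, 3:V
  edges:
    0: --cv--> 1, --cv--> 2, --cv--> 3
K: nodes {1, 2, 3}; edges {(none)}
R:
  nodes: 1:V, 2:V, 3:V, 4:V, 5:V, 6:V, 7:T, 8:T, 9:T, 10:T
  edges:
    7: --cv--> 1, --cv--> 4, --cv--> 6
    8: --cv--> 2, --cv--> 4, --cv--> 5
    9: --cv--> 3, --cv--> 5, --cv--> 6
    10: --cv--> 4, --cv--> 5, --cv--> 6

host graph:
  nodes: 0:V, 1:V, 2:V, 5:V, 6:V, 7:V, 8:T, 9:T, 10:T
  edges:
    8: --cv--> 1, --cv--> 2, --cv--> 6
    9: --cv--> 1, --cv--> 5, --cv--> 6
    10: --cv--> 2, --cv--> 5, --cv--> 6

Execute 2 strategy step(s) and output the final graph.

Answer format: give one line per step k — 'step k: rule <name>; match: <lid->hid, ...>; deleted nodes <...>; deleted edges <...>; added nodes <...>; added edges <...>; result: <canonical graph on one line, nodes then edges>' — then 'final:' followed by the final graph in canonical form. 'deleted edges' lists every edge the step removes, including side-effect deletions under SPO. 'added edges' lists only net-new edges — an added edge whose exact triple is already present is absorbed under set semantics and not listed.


step 1: rule r1; match: 0->8, 1->1, 2->2, 3->6; deleted nodes 8; deleted edges (8,1,cv); (8,2,cv); (8,6,cv); added nodes 11, 12, 13, 14, 15, 16, 17; added edges (14,1,cv); (14,11,cv); (14,13,cv); (15,2,cv); (15,11,cv); (15,12,cv); (16,6,cv); (16,12,cv); (16,13,cv); (17,11,cv); (17,12,cv); (17,13,cv); result: nodes: 0:V, 1:V, 2:V, 5:V, 6:V, 7:V, 9:T, 10:T, 11:V, 12:V, 13:V, 14:T, 15:T, 16:T, 17:T edges: (9,1,cv); (9,5,cv); (9,6,cv); (10,2,cv); (10,5,cv); (10,6,cv); (14,1,cv); (14,11,cv); (14,13,cv); (15,2,cv); (15,11,cv); (15,12,cv); (16,6,cv); (16,12,cv); (16,13,cv); (17,11,cv); (17,12,cv); (17,13,cv)
step 2: rule r1; match: 0->9, 1->1, 2->5, 3->6; deleted nodes 9; deleted edges (9,1,cv); (9,5,cv); (9,6,cv); added nodes 18, 19, 20, 21, 22, 23, 24; added edges (21,1,cv); (21,18,cv); (21,20,cv); (22,5,cv); (22,18,cv); (22,19,cv); (23,6,cv); (23,19,cv); (23,20,cv); (24,18,cv); (24,19,cv); (24,20,cv); result: nodes: 0:V, 1:V, 2:V, 5:V, 6:V, 7:V, 10:T, 11:V, 12:V, 13:V, 14:T, 15:T, 16:T, 17:T, 18:V, 19:V, 20:V, 21:T, 22:T, 23:T, 24:T edges: (10,2,cv); (10,5,cv); (10,6,cv); (14,1,cv); (14,11,cv); (14,13,cv); (15,2,cv); (15,11,cv); (15,12,cv); (16,6,cv); (16,12,cv); (16,13,cv); (17,11,cv); (17,12,cv); (17,13,cv); (21,1,cv); (21,18,cv); (21,20,cv); (22,5,cv); (22,18,cv); (22,19,cv); (23,6,cv); (23,19,cv); (23,20,cv); (24,18,cv); (24,19,cv); (24,20,cv)
final:
nodes: 0:V, 1:V, 2:V, 5:V, 6:V, 7:V, 10:T, 11:V, 12:V, 13:V, 14:T, 15:T, 16:T, 17:T, 18:V, 19:V, 20:V, 21:T, 22:T, 23:T, 24:T
edges: (10,2,cv); (10,5,cv); (10,6,cv); (14,1,cv); (14,11,cv); (14,13,cv); (15,2,cv); (15,11,cv); (15,12,cv); (16,6,cv); (16,12,cv); (16,13,cv); (17,11,cv); (17,12,cv); (17,13,cv); (21,1,cv); (21,18,cv); (21,20,cv); (22,5,cv); (22,18,cv); (22,19,cv); (23,6,cv); (23,19,cv); (23,20,cv); (24,18,cv); (24,19,cv); (24,20,cv)


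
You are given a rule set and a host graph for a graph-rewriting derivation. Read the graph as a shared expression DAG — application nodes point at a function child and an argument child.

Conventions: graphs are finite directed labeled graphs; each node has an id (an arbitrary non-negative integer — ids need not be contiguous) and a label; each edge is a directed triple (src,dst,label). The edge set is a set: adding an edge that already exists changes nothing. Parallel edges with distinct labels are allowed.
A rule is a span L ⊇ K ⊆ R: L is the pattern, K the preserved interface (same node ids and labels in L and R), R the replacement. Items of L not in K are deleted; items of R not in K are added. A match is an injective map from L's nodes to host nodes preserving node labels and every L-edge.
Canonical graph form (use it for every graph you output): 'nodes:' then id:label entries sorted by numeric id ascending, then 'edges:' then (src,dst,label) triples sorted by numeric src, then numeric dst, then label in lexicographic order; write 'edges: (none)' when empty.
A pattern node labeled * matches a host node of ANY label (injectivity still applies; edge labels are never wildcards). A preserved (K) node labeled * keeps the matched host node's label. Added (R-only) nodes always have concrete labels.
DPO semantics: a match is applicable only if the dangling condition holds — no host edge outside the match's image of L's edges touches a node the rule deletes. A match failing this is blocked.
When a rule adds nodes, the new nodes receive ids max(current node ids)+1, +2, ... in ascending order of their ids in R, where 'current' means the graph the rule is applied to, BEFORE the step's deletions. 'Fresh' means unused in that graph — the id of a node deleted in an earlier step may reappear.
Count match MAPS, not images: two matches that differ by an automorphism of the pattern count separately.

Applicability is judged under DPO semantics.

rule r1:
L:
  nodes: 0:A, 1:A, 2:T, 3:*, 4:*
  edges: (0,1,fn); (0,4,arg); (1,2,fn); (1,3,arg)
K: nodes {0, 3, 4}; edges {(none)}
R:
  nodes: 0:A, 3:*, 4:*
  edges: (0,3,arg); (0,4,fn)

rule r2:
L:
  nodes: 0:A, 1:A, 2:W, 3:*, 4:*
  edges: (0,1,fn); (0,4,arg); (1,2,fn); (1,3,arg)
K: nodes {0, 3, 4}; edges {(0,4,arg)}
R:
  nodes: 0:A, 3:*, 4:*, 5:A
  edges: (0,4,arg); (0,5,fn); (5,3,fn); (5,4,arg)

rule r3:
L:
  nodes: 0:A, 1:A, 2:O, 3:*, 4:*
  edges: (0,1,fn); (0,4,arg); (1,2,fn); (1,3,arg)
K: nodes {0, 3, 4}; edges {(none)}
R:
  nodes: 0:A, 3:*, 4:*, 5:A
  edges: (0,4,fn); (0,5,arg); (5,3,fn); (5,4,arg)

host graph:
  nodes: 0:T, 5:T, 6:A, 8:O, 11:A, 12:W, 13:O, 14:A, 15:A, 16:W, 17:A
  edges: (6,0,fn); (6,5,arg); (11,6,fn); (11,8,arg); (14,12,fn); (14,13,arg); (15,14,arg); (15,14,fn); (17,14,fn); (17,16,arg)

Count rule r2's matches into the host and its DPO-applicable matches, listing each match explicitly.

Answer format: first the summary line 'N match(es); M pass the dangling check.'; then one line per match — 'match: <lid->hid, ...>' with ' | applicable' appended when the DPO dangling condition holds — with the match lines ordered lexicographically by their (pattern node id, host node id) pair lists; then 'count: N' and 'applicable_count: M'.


1 match(es); 0 pass the dangling check.
match: 0->17, 1->14, 2->12, 3->13, 4->16
count: 1
applicable_count: 0


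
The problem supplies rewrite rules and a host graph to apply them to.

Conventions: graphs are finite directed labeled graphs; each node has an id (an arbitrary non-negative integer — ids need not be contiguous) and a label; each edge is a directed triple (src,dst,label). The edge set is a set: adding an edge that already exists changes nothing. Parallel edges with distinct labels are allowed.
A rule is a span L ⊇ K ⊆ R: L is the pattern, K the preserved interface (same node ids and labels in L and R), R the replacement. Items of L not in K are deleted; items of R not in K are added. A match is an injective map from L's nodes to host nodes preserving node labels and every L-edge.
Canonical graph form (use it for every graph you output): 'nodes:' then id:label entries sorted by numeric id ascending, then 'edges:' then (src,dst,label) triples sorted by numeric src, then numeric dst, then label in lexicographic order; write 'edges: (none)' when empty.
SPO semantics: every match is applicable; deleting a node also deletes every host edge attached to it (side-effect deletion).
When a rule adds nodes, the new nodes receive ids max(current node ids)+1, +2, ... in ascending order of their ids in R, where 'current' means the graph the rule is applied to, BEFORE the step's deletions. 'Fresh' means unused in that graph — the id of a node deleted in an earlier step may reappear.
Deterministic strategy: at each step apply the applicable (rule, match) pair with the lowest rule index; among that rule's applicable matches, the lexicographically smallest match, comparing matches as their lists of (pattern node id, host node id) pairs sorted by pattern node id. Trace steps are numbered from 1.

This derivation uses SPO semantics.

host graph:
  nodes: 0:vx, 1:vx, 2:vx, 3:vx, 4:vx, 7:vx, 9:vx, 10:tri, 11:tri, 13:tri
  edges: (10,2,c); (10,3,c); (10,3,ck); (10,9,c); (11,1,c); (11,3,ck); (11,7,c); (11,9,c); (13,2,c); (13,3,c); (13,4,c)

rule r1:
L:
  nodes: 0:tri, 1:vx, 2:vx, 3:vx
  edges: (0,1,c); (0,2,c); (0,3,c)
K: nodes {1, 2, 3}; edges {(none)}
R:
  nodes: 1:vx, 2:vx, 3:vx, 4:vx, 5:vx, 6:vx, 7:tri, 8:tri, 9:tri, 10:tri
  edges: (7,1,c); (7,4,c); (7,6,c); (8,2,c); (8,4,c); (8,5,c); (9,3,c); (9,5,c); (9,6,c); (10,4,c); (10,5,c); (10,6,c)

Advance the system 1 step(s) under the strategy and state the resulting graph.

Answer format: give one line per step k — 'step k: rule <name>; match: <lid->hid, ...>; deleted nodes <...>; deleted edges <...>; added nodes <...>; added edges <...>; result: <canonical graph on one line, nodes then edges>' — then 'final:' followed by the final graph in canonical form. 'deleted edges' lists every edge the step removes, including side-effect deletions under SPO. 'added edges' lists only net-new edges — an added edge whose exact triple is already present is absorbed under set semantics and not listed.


step 1: rule r1; match: 0->10, 1->2, 2->3, 3->9; deleted nodes 10; deleted edges (10,2,c); (10,3,c); (10,3,ck); (10,9,c); added nodes 14, 15, 16, 17, 18, 19, 20; added edges (17,2,c); (17,14,c); (17,16,c); (18,3,c); (18,14,c); (18,15,c); (19,9,c); (19,15,c); (19,16,c); (20,14,c); (20,15,c); (20,16,c); result: nodes: 0:vx, 1:vx, 2:vx, 3:vx, 4:vx, 7:vx, 9:vx, 11:tri, 13:tri, 14:vx, 15:vx, 16:vx, 17:tri, 18:tri, 19:tri, 20:tri edges: (11,1,c); (11,3,ck); (11,7,c); (11,9,c); (13,2,c); (13,3,c); (13,4,c); (17,2,c); (17,14,c); (17,16,c); (18,3,c); (18,14,c); (18,15,c); (19,9,c); (19,15,c); (19,16,c); (20,14,c); (20,15,c); (20,16,c)
final:
nodes: 0:vx, 1:vx, 2:vx, 3:vx, 4:vx, 7:vx, 9:vx, 11:tri, 13:tri, 14:vx, 15:vx, 16:vx, 17:tri, 18:tri, 19:tri, 20:tri
edges: (11,1,c); (11,3,ck); (11,7,c); (11,9,c); (13,2,c); (13,3,c); (13,4,c); (17,2,c); (17,14,c); (17,16,c); (18,3,c); (18,14,c); (18,15,c); (19,9,c); (19,15,c); (19,16,c); (20,14,c); (20,15,c); (20,16,c)


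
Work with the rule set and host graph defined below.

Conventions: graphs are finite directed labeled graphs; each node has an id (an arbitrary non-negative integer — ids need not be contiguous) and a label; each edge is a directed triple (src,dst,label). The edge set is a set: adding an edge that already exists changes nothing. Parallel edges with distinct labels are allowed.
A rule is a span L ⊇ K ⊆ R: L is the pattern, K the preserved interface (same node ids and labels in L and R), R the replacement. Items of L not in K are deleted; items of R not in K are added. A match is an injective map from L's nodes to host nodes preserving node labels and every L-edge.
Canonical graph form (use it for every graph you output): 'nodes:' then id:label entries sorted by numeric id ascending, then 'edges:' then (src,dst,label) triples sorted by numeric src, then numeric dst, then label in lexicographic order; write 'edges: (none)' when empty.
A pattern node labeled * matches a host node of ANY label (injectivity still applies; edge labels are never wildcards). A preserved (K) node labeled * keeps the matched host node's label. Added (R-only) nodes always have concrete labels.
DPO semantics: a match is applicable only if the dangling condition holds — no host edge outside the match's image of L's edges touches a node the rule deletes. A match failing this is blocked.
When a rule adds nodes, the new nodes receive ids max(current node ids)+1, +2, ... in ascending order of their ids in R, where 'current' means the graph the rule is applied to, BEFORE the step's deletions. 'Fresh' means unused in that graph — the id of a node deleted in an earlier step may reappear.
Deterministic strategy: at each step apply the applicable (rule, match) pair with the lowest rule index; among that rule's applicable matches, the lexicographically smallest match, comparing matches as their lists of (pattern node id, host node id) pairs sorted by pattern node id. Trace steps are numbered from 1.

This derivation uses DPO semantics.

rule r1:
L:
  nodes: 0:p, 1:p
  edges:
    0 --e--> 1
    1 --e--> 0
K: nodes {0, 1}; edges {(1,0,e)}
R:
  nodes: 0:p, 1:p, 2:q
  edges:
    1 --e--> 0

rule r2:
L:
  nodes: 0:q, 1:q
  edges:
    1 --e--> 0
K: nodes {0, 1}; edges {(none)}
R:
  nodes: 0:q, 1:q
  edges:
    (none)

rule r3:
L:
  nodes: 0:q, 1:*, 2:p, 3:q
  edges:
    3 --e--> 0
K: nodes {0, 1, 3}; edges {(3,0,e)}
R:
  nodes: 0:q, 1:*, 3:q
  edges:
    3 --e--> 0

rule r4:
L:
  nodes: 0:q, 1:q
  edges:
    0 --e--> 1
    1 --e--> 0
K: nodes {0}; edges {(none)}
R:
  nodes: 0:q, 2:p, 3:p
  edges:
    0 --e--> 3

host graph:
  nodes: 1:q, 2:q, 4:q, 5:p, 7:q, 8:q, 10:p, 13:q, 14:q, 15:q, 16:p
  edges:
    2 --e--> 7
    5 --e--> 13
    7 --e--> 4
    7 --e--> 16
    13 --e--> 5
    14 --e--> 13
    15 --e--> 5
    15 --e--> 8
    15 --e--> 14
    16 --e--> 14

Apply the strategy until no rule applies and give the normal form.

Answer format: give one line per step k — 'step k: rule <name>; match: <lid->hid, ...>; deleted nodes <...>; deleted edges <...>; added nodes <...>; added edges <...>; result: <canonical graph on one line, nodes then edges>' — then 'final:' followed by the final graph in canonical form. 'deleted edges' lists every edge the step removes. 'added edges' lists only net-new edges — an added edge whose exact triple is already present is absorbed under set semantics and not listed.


step 1: rule r2; match: 0->4, 1->7; deleted nodes (none); deleted edges (7,4,e); added nodes (none); added edges (none); result: nodes: 1:q, 2:q, 4:q, 5:p, 7:q, 8:q, 10:p, 13:q, 14:q, 15:q, 16:p edges: (2,7,e); (5,13,e); (7,16,e); (13,5,e); (14,13,e); (15,5,e); (15,8,e); (15,14,e); (16,14,e)
step 2: rule r2; match: 0->7, 1->2; deleted nodes (none); deleted edges (2,7,e); added nodes (none); added edges (none); result: nodes: 1:q, 2:q, 4:q, 5:p, 7:q, 8:q, 10:p, 13:q, 14:q, 15:q, 16:p edges: (5,13,e); (7,16,e); (13,5,e); (14,13,e); (15,5,e); (15,8,e); (15,14,e); (16,14,e)
step 3: rule r2; match: 0->8, 1->15; deleted nodes (none); deleted edges (15,8,e); added nodes (none); added edges (none); result: nodes: 1:q, 2:q, 4:q, 5:p, 7:q, 8:q, 10:p, 13:q, 14:q, 15:q, 16:p edges: (5,13,e); (7,16,e); (13,5,e); (14,13,e); (15,5,e); (15,14,e); (16,14,e)
step 4: rule r2; match: 0->13, 1->14; deleted nodes (none); deleted edges (14,13,e); added nodes (none); added edges (none); result: nodes: 1:q, 2:q, 4:q, 5:p, 7:q, 8:q, 10:p, 13:q, 14:q, 15:q, 16:p edges: (5,13,e); (7,16,e); (13,5,e); (15,5,e); (15,14,e); (16,14,e)
step 5: rule r2; match: 0->14, 1->15; deleted nodes (none); deleted edges (15,14,e); added nodes (none); added edges (none); result: nodes: 1:q, 2:q, 4:q, 5:p, 7:q, 8:q, 10:p, 13:q, 14:q, 15:q, 16:p edges: (5,13,e); (7,16,e); (13,5,e); (15,5,e); (16,14,e)
final:
nodes: 1:q, 2:q, 4:q, 5:p, 7:q, 8:q, 10:p, 13:q, 14:q, 15:q, 16:p
edges: (5,13,e); (7,16,e); (13,5,e); (15,5,e); (16,14,e)


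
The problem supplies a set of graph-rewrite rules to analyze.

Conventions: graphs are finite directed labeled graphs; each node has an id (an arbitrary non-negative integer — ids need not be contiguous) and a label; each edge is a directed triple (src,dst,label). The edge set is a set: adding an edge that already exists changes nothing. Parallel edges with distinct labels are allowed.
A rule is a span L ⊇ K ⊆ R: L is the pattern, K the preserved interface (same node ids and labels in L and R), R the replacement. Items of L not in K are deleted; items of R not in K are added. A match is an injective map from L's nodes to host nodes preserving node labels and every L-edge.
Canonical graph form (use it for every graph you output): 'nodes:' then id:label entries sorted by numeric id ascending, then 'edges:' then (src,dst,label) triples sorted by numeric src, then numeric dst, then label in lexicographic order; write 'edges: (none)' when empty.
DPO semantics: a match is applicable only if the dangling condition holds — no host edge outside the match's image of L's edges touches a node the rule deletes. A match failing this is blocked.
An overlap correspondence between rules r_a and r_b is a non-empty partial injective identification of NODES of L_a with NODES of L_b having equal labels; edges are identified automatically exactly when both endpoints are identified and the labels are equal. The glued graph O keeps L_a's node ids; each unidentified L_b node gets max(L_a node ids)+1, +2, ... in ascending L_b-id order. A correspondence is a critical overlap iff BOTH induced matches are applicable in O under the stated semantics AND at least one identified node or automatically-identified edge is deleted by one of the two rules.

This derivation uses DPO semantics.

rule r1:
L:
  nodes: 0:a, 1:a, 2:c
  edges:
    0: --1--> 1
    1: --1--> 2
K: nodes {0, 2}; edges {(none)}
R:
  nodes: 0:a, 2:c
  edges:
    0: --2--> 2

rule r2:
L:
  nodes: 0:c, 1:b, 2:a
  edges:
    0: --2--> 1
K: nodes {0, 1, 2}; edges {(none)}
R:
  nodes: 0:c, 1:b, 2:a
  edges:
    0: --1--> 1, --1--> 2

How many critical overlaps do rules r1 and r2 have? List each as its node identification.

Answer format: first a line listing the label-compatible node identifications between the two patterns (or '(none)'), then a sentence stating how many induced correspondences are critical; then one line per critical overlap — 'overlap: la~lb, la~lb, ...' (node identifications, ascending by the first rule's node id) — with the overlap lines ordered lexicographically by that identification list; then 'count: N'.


label-compatible node identifications between L(r1) and L(r2): 0~2, 1~2, 2~0
2 of the induced correspondences are critical overlaps of r1 and r2.
overlap: 1~2
overlap: 1~2, 2~0
count: 2


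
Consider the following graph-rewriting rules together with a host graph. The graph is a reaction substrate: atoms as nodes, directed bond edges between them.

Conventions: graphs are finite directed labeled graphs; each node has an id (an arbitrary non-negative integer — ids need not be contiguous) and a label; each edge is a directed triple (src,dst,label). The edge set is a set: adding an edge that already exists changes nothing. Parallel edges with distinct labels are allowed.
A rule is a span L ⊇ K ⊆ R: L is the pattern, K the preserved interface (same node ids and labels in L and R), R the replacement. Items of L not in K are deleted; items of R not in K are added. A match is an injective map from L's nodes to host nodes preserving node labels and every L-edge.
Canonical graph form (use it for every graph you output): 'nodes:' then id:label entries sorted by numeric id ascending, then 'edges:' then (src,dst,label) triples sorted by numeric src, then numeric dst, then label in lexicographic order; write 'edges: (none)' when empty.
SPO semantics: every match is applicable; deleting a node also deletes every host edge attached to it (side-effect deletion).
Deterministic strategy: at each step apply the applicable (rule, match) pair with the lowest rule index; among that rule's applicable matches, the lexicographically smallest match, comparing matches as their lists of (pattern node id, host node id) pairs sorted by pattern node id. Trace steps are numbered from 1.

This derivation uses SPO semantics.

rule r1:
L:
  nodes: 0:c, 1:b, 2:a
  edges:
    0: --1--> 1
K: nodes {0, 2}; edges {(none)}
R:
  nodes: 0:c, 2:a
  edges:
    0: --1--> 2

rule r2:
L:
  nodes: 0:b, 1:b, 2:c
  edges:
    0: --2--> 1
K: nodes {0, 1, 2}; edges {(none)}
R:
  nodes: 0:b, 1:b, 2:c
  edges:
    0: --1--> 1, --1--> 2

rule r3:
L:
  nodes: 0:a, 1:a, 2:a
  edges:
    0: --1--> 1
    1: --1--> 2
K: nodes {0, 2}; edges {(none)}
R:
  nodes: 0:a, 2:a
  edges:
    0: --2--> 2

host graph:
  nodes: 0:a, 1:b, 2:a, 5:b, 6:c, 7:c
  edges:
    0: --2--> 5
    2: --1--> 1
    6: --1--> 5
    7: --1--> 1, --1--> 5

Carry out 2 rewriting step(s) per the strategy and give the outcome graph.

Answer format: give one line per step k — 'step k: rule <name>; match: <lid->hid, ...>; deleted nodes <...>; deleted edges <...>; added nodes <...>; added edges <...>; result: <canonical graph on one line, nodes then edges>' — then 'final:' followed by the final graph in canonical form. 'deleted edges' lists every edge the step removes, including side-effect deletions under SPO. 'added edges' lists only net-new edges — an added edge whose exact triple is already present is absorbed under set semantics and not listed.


step 1: rule r1; match: 0->6, 1->5, 2->0; deleted nodes 5; deleted edges (0,5,2); (6,5,1); (7,5,1); added nodes (none); added edges (6,0,1); result: nodes: 0:a, 1:b, 2:a, 6:c, 7:c edges: (2,1,1); (6,0,1); (7,1,1)
step 2: rule r1; match: 0->7, 1->1, 2->0; deleted nodes 1; deleted edges (2,1,1); (7,1,1); added nodes (none); added edges (7,0,1); result: nodes: 0:a, 2:a, 6:c, 7:c edges: (6,0,1); (7,0,1)
final:
nodes: 0:a, 2:a, 6:c, 7:c
edges: (6,0,1); (7,0,1)


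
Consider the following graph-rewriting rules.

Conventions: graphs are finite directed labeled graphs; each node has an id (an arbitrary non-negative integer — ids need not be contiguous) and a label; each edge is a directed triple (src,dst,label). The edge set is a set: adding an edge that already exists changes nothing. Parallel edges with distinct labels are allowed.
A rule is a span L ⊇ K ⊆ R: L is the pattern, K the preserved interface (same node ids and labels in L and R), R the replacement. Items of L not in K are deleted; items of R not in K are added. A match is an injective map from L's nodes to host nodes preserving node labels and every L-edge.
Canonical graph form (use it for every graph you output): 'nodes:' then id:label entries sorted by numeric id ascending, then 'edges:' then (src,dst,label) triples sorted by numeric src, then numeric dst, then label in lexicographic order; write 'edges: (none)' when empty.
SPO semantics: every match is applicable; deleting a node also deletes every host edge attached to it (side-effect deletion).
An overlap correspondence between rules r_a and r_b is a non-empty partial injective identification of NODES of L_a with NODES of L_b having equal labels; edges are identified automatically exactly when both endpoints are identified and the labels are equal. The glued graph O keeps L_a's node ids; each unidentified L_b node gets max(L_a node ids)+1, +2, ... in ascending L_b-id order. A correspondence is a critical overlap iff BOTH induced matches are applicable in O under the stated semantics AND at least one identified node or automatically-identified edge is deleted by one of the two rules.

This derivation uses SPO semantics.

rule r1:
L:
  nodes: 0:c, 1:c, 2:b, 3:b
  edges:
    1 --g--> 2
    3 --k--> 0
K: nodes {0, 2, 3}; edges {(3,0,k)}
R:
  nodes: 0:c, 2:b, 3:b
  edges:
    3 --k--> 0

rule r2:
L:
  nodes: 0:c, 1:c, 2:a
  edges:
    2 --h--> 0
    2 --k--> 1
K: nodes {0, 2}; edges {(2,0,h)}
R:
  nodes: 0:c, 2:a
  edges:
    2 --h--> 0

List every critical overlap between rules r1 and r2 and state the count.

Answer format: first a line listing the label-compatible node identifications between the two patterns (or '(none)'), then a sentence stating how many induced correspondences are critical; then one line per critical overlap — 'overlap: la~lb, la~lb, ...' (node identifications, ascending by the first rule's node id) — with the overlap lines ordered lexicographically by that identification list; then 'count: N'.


label-compatible node identifications between L(r1) and L(r2): 0~0, 0~1, 1~0, 1~1
5 of the induced correspondences are critical overlaps of r1 and r2.
overlap: 0~0, 1~1
overlap: 0~1
overlap: 0~1, 1~0
overlap: 1~0
overlap: 1~1
count: 5


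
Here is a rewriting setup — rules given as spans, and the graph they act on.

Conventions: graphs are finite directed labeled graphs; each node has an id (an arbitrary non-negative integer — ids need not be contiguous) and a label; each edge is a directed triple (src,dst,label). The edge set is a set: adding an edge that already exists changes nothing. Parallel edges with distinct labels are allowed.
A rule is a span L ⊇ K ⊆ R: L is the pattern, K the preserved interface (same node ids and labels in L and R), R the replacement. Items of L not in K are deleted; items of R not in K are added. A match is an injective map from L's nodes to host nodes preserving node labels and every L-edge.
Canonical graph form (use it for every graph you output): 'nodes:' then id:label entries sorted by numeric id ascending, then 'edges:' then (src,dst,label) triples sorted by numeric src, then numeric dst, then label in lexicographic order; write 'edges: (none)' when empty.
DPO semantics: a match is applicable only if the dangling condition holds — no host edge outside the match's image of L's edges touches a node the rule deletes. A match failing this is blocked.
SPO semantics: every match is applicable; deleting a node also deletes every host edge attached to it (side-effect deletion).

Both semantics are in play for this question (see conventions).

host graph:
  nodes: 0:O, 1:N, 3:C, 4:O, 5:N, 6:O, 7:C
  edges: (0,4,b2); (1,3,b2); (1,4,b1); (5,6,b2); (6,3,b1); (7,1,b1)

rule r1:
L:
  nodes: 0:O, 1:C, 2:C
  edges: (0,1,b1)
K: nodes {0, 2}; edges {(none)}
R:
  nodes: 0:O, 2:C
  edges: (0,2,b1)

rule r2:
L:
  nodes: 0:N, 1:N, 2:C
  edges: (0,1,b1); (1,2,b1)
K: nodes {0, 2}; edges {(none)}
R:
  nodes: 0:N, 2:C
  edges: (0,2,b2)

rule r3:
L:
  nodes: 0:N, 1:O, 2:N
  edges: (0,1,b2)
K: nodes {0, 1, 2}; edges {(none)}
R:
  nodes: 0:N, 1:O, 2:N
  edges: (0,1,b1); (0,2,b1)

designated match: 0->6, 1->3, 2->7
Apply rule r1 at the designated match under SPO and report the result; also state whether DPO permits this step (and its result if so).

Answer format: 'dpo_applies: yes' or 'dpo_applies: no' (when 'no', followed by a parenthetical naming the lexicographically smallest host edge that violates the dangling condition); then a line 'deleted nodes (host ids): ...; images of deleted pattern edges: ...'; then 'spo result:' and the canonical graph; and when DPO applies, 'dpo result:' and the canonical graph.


dpo_applies: no
(the rule deletes node 3, which keeps host edge (1,3,b2) outside the match image — the dangling condition fails, DPO blocks; SPO proceeds and side-deletes such edges)
deleted nodes (host ids): 3; images of deleted pattern edges: (6,3,b1)
spo result:
nodes: 0:O, 1:N, 4:O, 5:N, 6:O, 7:C
edges: (0,4,b2); (1,4,b1); (5,6,b2); (6,7,b1); (7,1,b1)


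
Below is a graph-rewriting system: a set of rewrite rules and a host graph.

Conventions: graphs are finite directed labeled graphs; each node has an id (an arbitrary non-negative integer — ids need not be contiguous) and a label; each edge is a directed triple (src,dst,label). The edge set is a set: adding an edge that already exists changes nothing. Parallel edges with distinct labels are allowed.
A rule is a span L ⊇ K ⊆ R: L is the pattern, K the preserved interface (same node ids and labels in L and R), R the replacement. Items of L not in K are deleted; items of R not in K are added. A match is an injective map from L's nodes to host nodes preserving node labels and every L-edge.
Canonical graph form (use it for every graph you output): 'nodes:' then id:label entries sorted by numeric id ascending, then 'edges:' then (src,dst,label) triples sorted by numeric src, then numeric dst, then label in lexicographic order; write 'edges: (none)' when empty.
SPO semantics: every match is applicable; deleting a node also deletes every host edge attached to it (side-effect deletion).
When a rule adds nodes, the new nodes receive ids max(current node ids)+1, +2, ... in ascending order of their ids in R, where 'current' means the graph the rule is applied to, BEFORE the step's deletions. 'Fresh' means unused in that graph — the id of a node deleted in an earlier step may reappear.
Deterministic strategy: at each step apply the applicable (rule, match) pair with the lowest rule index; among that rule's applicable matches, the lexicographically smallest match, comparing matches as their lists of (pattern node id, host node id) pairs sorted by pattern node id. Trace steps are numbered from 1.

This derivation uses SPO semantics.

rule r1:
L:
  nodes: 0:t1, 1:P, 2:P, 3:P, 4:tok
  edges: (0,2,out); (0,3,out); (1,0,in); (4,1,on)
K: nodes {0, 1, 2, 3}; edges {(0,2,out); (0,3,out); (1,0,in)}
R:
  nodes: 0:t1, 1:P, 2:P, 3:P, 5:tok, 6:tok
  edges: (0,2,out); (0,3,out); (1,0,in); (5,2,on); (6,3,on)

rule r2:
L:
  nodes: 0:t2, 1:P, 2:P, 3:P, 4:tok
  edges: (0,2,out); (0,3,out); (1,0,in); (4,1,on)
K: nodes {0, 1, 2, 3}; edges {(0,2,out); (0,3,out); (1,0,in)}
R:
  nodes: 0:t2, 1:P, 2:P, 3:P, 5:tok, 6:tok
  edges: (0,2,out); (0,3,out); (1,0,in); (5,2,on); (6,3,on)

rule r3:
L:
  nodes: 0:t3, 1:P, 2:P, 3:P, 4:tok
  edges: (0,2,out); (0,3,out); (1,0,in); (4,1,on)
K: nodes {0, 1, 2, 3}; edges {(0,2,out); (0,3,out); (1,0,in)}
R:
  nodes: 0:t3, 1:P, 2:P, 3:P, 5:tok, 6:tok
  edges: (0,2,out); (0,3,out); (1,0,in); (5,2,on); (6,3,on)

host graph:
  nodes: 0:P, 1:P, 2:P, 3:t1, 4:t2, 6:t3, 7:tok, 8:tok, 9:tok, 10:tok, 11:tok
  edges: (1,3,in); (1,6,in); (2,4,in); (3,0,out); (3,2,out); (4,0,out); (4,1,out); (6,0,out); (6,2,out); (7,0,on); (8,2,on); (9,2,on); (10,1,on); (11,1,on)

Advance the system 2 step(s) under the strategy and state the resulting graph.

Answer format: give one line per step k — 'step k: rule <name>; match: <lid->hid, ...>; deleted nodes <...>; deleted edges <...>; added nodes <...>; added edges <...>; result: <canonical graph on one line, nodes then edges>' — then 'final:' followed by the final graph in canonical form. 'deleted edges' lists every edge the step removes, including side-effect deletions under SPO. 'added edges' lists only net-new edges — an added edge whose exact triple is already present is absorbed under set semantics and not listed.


step 1: rule r1; match: 0->3, 1->1, 2->0, 3->2, 4->10; deleted nodes 10; deleted edges (10,1,on); added nodes 12, 13; added edges (12,0,on); (13,2,on); result: nodes: 0:P, 1:P, 2:P, 3:t1, 4:t2, 6:t3, 7:tok, 8:tok, 9:tok, 11:tok, 12:tok, 13:tok edges: (1,3,in); (1,6,in); (2,4,in); (3,0,out); (3,2,out); (4,0,out); (4,1,out); (6,0,out); (6,2,out); (7,0,on); (8,2,on); (9,2,on); (11,1,on); (12,0,on); (13,2,on)
step 2: rule r1; match: 0->3, 1->1, 2->0, 3->2, 4->11; deleted nodes 11; deleted edges (11,1,on); added nodes 14, 15; added edges (14,0,on); (15,2,on); result: nodes: 0:P, 1:P, 2:P, 3:t1, 4:t2, 6:t3, 7:tok, 8:tok, 9:tok, 12:tok, 13:tok, 14:tok, 15:tok edges: (1,3,in); (1,6,in); (2,4,in); (3,0,out); (3,2,out); (4,0,out); (4,1,out); (6,0,out); (6,2,out); (7,0,on); (8,2,on); (9,2,on); (12,0,on); (13,2,on); (14,0,on); (15,2,on)
final:
nodes: 0:P, 1:P, 2:P, 3:t1, 4:t2, 6:t3, 7:tok, 8:tok, 9:tok, 12:tok, 13:tok, 14:tok, 15:tok
edges: (1,3,in); (1,6,in); (2,4,in); (3,0,out); (3,2,out); (4,0,out); (4,1,out); (6,0,out); (6,2,out); (7,0,on); (8,2,on); (9,2,on); (12,0,on); (13,2,on); (14,0,on); (15,2,on)


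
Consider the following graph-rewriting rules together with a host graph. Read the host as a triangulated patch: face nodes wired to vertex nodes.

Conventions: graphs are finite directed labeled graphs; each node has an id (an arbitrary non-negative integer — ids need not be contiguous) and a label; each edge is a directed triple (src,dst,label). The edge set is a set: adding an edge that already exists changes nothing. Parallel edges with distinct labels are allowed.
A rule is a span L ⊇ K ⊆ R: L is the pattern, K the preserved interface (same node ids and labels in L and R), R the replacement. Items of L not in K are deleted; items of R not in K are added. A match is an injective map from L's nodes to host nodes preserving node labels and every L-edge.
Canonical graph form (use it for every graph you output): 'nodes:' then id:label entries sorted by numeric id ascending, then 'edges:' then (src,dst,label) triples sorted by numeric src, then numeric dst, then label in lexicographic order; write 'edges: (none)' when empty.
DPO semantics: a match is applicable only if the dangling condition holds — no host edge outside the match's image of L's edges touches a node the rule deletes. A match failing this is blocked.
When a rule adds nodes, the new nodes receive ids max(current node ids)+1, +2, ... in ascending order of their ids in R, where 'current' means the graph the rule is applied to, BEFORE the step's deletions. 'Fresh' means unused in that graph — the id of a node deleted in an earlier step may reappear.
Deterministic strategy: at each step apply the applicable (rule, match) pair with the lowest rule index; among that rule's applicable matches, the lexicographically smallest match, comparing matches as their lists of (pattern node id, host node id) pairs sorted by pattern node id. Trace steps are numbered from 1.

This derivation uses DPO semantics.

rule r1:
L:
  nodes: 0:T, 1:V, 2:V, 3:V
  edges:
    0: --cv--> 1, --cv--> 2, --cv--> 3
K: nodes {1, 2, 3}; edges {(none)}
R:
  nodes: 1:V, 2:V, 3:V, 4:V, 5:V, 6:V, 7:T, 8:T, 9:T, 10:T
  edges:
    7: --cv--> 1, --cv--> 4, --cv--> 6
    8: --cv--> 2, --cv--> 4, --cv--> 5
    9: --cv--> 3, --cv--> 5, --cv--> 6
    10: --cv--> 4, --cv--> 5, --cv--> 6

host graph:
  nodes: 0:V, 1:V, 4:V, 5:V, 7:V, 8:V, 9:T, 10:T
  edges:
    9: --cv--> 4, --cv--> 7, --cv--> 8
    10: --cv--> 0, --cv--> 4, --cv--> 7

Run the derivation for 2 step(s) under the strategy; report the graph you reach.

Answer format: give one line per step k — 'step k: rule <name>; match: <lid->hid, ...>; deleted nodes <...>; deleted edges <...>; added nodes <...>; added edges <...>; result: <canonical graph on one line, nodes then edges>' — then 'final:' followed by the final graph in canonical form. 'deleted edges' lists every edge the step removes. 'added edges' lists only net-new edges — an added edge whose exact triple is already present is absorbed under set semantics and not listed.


step 1: rule r1; match: 0->9, 1->4, 2->7, 3->8; deleted nodes 9; deleted edges (9,4,cv); (9,7,cv); (9,8,cv); added nodes 11, 12, 13, 14, 15, 16, 17; added edges (14,4,cv); (14,11,cv); (14,13,cv); (15,7,cv); (15,11,cv); (15,12,cv); (16,8,cv); (16,12,cv); (16,13,cv); (17,11,cv); (17,12,cv); (17,13,cv); result: nodes: 0:V, 1:V, 4:V, 5:V, 7:V, 8:V, 10:T, 11:V, 12:V, 13:V, 14:T, 15:T, 16:T, 17:T edges: (10,0,cv); (10,4,cv); (10,7,cv); (14,4,cv); (14,11,cv); (14,13,cv); (15,7,cv); (15,11,cv); (15,12,cv); (16,8,cv); (16,12,cv); (16,13,cv); (17,11,cv); (17,12,cv); (17,13,cv)
step 2: rule r1; match: 0->10, 1->0, 2->4, 3->7; deleted nodes 10; deleted edges (10,0,cv); (10,4,cv); (10,7,cv); added nodes 18, 19, 20, 21, 22, 23, 24; added edges (21,0,cv); (21,18,cv); (21,20,cv); (22,4,cv); (22,18,cv); (22,19,cv); (23,7,cv); (23,19,cv); (23,20,cv); (24,18,cv); (24,19,cv); (24,20,cv); result: nodes: 0:V, 1:V, 4:V, 5:V, 7:V, 8:V, 11:V, 12:V, 13:V, 14:T, 15:T, 16:T, 17:T, 18:V, 19:V, 20:V, 21:T, 22:T, 23:T, 24:T edges: (14,4,cv); (14,11,cv); (14,13,cv); (15,7,cv); (15,11,cv); (15,12,cv); (16,8,cv); (16,12,cv); (16,13,cv); (17,11,cv); (17,12,cv); (17,13,cv); (21,0,cv); (21,18,cv); (21,20,cv); (22,4,cv); (22,18,cv); (22,19,cv); (23,7,cv); (23,19,cv); (23,20,cv); (24,18,cv); (24,19,cv); (24,20,cv)
final:
nodes: 0:V, 1:V, 4:V, 5:V, 7:V, 8:V, 11:V, 12:V, 13:V, 14:T, 15:T, 16:T, 17:T, 18:V, 19:V, 20:V, 21:T, 22:T, 23:T, 24:T
edges: (14,4,cv); (14,11,cv); (14,13,cv); (15,7,cv); (15,11,cv); (15,12,cv); (16,8,cv); (16,12,cv); (16,13,cv); (17,11,cv); (17,12,cv); (17,13,cv); (21,0,cv); (21,18,cv); (21,20,cv); (22,4,cv); (22,18,cv); (22,19,cv); (23,7,cv); (23,19,cv); (23,20,cv); (24,18,cv); (24,19,cv); (24,20,cv)


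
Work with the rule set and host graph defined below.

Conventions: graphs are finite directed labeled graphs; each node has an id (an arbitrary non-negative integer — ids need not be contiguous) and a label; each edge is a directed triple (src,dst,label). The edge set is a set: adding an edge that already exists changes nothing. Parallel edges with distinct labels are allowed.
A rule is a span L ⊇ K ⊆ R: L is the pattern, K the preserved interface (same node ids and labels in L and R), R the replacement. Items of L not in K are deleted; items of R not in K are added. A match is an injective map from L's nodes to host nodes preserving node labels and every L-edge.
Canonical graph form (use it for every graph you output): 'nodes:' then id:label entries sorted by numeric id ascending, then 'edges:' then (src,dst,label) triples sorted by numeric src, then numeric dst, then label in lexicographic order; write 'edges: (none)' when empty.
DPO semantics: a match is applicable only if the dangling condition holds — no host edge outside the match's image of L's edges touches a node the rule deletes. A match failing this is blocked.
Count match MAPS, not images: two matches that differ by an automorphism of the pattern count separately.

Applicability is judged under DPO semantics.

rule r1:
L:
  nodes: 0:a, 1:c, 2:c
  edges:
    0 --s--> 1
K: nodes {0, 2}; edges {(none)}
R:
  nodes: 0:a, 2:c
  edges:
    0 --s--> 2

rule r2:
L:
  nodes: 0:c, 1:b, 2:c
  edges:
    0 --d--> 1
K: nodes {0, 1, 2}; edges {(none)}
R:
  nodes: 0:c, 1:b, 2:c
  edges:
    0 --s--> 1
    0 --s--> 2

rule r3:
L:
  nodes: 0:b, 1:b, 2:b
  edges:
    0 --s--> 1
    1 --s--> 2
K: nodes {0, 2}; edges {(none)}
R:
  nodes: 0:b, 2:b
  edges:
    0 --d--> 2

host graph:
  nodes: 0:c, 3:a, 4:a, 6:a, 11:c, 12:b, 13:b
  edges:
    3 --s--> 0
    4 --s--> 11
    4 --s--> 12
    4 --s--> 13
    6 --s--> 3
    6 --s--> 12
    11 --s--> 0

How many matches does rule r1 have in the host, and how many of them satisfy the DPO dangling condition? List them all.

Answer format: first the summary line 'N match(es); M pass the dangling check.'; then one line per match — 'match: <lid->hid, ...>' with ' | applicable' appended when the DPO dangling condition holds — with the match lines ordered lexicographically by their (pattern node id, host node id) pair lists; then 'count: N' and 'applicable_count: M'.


2 match(es); 0 pass the dangling check.
match: 0->3, 1->0, 2->11
match: 0->4, 1->11, 2->0
count: 2
applicable_count: 0


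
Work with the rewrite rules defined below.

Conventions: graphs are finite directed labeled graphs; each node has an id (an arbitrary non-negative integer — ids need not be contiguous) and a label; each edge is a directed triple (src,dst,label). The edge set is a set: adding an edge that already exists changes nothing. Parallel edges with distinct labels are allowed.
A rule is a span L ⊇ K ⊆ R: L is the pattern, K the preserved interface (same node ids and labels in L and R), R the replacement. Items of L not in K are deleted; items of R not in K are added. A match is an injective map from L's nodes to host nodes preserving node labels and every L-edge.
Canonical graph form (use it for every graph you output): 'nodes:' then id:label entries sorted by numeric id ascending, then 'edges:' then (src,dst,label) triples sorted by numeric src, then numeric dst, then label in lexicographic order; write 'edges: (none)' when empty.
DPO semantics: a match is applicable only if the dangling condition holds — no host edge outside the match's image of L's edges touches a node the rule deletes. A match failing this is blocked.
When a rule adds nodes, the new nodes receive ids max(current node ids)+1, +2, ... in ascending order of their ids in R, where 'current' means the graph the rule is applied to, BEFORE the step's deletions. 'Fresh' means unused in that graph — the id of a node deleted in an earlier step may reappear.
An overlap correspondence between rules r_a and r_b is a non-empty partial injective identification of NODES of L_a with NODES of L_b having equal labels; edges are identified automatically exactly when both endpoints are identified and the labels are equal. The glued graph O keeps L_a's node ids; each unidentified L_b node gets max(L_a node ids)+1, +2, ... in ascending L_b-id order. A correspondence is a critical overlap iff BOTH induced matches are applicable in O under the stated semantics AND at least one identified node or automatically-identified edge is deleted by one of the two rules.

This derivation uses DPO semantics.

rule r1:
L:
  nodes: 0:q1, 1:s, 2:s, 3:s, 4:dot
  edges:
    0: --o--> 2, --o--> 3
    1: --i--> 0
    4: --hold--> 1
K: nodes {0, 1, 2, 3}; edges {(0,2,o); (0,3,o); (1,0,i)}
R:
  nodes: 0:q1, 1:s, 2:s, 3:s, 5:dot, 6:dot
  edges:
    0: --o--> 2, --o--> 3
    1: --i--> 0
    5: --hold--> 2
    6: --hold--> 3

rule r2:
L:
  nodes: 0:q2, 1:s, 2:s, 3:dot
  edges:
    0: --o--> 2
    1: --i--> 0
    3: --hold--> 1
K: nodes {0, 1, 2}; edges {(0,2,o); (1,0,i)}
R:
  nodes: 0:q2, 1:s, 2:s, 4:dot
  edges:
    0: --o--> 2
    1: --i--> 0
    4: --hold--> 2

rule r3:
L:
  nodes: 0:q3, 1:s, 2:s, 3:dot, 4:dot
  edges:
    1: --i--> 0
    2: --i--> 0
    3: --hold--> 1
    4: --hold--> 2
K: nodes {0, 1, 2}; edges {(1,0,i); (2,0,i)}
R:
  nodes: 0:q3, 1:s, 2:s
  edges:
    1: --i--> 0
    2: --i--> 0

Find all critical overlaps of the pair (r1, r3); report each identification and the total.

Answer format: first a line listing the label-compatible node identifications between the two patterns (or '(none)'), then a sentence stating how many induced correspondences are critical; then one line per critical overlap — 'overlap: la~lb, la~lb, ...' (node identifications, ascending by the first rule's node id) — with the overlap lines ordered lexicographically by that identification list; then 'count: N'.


label-compatible node identifications between L(r1) and L(r3): 1~1, 1~2, 2~1, 2~2, 3~1, 3~2, 4~3, 4~4
6 of the induced correspondences are critical overlaps of r1 and r3.
overlap: 1~1, 2~2, 4~3
overlap: 1~1, 3~2, 4~3
overlap: 1~1, 4~3
overlap: 1~2, 2~1, 4~4
overlap: 1~2, 3~1, 4~4
overlap: 1~2, 4~4
count: 6
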